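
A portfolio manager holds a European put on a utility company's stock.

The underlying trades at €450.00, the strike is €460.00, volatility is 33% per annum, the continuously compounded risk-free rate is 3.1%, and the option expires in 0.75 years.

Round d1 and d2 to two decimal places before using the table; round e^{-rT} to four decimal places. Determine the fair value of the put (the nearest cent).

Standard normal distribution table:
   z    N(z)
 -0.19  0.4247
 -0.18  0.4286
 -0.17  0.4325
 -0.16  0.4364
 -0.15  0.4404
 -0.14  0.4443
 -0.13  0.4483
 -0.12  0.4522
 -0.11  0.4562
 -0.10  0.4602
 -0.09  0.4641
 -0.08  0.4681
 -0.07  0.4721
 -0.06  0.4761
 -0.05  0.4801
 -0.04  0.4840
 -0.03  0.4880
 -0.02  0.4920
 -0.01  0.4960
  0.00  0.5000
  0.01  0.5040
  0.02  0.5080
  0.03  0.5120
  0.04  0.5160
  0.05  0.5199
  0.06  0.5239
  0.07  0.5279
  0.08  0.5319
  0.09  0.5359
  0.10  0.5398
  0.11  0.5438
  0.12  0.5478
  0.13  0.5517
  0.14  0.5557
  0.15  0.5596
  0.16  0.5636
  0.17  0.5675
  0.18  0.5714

€51.56

σ√T = 0.33·√0.75 = 0.2858
d₁ = [ln(450/460) + (0.031 + 0.33²/2)·0.75] / 0.2858 = [-0.0220 + 0.0641] / 0.2858 = 0.1473 ≈ 0.15
d₂ = d₁ − σ√T = 0.1473 − 0.2858 = -0.1384 ≈ -0.14
e^(−rT) = e^(−0.031·0.75) = 0.9770
N(−d₂) = N(0.14) = 0.5557;  N(−d₁) = N(-0.15) = 0.4404
P = 460·0.9770·0.5557 − 450·0.4404 = 249.7427 − 198.1800 = 51.5627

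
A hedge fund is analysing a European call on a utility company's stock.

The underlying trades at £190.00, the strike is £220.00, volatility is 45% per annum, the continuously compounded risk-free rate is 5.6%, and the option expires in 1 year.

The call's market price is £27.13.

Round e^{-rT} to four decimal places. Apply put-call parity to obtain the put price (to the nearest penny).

exp(−rT) = exp(−0.056·1) = 0.9455
Put-call parity: C − P = S − K·e^(−rT) = 190 − 220·0.9455 = 190 − 208.0100 = -18.0100
P = C − (C − P) = 27.13 − (-18.0100) = 45.1400

£45.14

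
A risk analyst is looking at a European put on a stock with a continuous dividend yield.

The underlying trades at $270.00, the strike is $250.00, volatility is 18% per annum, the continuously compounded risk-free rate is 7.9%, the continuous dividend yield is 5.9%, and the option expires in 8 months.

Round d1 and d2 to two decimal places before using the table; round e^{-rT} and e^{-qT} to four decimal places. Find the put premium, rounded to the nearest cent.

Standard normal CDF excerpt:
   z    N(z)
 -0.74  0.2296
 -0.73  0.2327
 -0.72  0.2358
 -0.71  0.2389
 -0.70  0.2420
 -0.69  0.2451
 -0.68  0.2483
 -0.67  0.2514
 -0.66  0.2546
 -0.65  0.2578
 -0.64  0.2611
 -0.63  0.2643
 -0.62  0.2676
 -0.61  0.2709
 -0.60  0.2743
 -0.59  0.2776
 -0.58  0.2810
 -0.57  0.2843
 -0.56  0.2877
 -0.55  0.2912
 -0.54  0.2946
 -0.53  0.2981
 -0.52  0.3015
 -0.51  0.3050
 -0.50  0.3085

$6.25

σ√T = 0.18 × 0.8165 = 0.1470
ln(S/K) + (r − q + σ²/2)T = ln(270/250) + (0.079 − 0.059 + 0.18²/2)·0.6667 = 0.0770 + 0.0241 = 0.1011
d₁ = 0.1011 / 0.1470 = 0.6879 ⇒ 0.69
d₂ = d₁ − σ√T = 0.6879 − 0.1470 = 0.5409 ⇒ 0.54
exp(−qT) = exp(−0.059·0.6667) = 0.9614;  exp(−rT) = exp(−0.079·0.6667) = 0.9487
N(−d₂) = N(-0.54) = 0.2946;  N(−d₁) = N(-0.69) = 0.2451
P = 250·0.9487·0.2946 − 270·0.9614·0.2451 = 69.8718 − 63.6226 = 6.2492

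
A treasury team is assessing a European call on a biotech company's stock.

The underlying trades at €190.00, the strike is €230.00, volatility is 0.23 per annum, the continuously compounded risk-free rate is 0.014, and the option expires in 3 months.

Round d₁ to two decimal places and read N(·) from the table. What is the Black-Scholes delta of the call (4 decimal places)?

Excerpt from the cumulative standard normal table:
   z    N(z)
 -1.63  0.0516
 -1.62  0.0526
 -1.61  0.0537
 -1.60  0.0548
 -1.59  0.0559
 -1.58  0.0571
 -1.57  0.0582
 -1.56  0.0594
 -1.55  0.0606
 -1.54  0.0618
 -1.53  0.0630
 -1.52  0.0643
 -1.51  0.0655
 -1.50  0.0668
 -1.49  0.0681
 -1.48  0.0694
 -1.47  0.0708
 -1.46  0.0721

0.0582

T = 0.25;  σ√T = 0.1150
d₁ = [ln(190/230) + (0.014 + 0.23²/2)·0.25] / 0.1150 = [-0.1911 + 0.0101] / 0.1150 = -1.5734 ⇒ -1.57
N(d₁) = N(-1.57) = 0.0582
Δ_call = N(d₁) = 0.0582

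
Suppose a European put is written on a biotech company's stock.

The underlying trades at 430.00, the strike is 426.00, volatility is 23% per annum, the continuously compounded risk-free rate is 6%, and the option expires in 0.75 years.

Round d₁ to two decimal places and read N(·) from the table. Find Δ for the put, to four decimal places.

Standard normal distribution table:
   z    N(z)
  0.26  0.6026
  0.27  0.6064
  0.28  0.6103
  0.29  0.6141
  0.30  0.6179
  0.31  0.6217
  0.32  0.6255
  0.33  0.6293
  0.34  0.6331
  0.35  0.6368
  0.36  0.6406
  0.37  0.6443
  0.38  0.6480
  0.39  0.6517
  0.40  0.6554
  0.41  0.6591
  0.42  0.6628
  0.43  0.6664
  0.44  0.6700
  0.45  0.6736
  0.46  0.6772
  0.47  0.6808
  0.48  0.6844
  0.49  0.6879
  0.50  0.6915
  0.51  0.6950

T = 0.75;  σ√T = 0.1992
d₁ = [ln(430/426) + (0.06 + 0.23²/2)·0.75] / 0.1992 = [0.0093 + 0.0648] / 0.1992 = 0.3724 → 0.37
N(d₁) = N(0.37) = 0.6443
Δ_put = N(d₁) − 1 = 0.6443 − 1 = -0.3557

-0.3557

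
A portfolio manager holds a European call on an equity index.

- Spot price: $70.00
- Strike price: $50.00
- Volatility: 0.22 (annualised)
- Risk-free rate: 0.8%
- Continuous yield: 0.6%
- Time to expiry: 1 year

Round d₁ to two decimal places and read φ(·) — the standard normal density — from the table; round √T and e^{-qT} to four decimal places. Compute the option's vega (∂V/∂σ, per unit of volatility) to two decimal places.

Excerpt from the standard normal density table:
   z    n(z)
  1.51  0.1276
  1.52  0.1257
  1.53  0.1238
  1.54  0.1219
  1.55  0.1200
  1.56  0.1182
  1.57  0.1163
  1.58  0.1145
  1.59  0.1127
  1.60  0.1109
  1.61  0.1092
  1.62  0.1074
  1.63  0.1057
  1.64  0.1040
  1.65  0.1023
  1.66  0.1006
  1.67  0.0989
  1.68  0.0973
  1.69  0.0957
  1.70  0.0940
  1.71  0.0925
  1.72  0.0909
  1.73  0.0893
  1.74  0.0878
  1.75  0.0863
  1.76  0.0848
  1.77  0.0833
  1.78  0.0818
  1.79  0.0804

T = 1;  σ√T = 0.2200
ln(S/K) + (r − q + σ²/2)T = ln(70/50) + (0.008 − 0.006 + 0.22²/2)·1 = 0.3365 + 0.0262 = 0.3627
d₁ = 0.3627 / 0.2200 = 1.6485 ≈ 1.65
√T = √1 = 1.0000
φ(d₁) = φ(1.65) = 0.1023
e^(−qT) = e^(−0.006·1) = 0.9940
vega = S·e^(−qT)·φ(d₁)·√T = 70·0.9940·0.1023·1.0000 = 7.1180

7.12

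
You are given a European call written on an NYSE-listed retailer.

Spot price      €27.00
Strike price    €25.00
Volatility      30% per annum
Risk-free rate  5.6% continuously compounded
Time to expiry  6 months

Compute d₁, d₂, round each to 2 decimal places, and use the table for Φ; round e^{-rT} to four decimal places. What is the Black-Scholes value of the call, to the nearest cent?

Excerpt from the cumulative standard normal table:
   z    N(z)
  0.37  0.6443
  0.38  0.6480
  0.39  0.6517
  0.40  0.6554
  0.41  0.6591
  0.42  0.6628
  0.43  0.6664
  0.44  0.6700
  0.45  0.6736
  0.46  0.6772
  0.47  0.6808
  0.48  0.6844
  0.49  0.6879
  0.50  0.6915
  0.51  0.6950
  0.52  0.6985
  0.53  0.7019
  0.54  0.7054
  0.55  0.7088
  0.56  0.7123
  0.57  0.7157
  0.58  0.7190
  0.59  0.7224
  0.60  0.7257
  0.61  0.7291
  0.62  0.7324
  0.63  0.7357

σ√T = 0.3·√0.5 = 0.2121
d₁ = [ln(27/25) + (0.056 + ½·0.3²)·0.5] / (σ√T) = (0.0770 + 0.0505) / 0.2121 = 0.6009 ⇒ 0.60
d₂ = 0.6009 − 0.2121 = 0.3887 ⇒ 0.39
e^(−rT) = e^(−0.056·0.5) = 0.9724
N(d₁) = N(0.60) = 0.7257;  N(d₂) = N(0.39) = 0.6517
C = 27·0.7257 − 25·0.9724·0.6517 = 19.5939 − 15.8428 = 3.7511

€3.75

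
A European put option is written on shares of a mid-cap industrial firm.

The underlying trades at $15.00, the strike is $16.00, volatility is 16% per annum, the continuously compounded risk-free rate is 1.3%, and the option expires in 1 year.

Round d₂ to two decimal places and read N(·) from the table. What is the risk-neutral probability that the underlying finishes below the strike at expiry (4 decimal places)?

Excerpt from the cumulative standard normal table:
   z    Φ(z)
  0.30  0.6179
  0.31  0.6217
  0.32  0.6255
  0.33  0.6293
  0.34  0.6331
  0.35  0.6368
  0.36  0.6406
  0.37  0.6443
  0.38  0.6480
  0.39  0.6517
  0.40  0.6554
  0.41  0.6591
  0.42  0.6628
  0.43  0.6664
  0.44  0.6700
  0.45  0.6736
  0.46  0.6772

0.6554

T = 1;  σ√T = 0.1600
ln(S/K) + (r + σ²/2)T = ln(15/16) + (0.013 + 0.16²/2)·1 = -0.0645 + 0.0258 = -0.0387
d₁ = -0.0387 / 0.1600 = -0.2421 ≈ -0.24
d₂ = d₁ − σ√T = -0.2421 − 0.1600 = -0.4021 ≈ -0.40
Risk-neutral Pr[S_T < K] = N(−d₂) = N(0.40) = 0.6554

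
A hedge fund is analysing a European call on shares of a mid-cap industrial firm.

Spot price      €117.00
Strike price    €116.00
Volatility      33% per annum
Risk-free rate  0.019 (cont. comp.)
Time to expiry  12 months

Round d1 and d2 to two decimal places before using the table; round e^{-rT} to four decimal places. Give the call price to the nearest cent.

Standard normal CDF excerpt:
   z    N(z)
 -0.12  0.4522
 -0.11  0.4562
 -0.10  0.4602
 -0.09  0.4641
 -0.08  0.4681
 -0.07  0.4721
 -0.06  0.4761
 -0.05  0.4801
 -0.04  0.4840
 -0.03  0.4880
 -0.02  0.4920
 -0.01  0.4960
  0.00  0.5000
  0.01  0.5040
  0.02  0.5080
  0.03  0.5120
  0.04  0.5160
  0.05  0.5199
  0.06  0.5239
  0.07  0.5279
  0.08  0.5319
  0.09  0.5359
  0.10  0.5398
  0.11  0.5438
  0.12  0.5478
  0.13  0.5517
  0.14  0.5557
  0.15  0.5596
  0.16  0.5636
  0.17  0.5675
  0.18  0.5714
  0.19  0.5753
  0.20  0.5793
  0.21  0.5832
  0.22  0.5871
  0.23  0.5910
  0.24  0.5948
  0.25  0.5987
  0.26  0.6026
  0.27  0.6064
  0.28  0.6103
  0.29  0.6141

€16.77

T = 1;  σ√T = 0.3300
d₁ = [ln(117/116) + (0.019 + 0.33²/2)·1] / 0.3300 = [0.0086 + 0.0735] / 0.3300 = 0.2486 ⇒ 0.25
d₂ = d₁ − σ√T = 0.2486 − 0.3300 = -0.0814 ⇒ -0.08
e^(−rT) = e^(−0.019·1) = 0.9812
C = 117·N(0.25) − 116·0.9812·N(-0.08) = 117·0.5987 − 116·0.9812·0.4681 = 70.0479 − 53.2788 = 16.7691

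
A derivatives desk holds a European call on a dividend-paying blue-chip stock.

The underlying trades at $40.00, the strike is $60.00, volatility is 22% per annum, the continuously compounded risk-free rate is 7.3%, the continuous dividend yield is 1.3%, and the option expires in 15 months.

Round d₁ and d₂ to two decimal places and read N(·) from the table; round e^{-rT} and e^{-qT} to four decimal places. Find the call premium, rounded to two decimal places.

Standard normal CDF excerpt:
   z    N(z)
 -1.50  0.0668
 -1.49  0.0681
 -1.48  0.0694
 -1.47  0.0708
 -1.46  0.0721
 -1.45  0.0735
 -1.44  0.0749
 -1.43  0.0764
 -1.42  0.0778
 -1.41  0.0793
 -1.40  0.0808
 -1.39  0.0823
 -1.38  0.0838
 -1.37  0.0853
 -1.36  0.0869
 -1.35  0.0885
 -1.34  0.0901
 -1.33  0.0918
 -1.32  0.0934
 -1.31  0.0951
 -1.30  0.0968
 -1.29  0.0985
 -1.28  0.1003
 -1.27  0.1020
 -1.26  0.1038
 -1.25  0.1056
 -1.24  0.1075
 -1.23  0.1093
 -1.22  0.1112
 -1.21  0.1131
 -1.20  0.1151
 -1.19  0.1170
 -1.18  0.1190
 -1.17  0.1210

$0.50

σ√T = 0.22·√1.25 = 0.2460
d₁ = [ln(40/60) + (0.073 − 0.013 + 0.22²/2)·1.25] / 0.2460 = [-0.4055 + 0.1052] / 0.2460 = -1.2205 ⇒ -1.22
d₂ = d₁ − σ√T = -1.2205 − 0.2460 = -1.4665 ⇒ -1.47
e^(−qT) = e^(−0.013·1.25) = 0.9839;  e^(−rT) = e^(−0.073·1.25) = 0.9128
C = 40·0.9839·N(-1.22) − 60·0.9128·N(-1.47) = 40·0.9839·0.1112 − 60·0.9128·0.0708 = 4.3764 − 3.8776 = 0.4988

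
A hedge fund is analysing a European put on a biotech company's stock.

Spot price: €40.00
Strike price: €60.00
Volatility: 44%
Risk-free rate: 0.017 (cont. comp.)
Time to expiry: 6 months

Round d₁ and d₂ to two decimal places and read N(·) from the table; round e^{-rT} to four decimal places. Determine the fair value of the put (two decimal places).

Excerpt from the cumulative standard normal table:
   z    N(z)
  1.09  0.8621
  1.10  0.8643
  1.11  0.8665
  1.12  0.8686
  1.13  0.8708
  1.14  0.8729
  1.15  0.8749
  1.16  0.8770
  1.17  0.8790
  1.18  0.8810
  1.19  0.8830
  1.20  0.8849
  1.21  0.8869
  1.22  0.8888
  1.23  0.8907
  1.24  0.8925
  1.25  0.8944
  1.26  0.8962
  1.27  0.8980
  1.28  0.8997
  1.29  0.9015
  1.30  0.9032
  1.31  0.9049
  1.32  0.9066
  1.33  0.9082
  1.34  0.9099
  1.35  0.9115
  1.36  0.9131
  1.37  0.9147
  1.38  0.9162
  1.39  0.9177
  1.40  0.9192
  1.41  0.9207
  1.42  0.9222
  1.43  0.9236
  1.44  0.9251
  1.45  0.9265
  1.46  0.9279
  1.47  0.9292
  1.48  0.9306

σ√T = 0.44 × 0.7071 = 0.3111
d₁ = [ln(40/60) + (0.017 + 0.44²/2)·0.5] / 0.3111 = [-0.4055 + 0.0569] / 0.3111 = -1.1203 which rounds to -1.12
d₂ = d₁ − σ√T = -1.1203 − 0.3111 = -1.4315 which rounds to -1.43
e^(−rT) = e^(−0.017·0.5) = 0.9915
N(−d₂) = N(1.43) = 0.9236;  N(−d₁) = N(1.12) = 0.8686
P = 60·0.9915·0.9236 − 40·0.8686 = 54.9450 − 34.7440 = 20.2010

€20.20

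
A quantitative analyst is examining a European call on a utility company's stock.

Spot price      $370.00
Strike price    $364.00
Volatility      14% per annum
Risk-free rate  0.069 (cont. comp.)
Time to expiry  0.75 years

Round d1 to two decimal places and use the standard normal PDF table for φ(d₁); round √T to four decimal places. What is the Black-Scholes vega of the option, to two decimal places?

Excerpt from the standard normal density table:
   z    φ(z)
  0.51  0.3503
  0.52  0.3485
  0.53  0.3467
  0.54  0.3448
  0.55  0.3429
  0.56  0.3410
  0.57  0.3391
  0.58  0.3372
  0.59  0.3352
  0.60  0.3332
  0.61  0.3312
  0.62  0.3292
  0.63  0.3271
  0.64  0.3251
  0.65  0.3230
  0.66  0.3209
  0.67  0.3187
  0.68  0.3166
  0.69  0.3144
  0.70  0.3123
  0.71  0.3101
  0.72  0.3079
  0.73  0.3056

105.48

σ√T = 0.14 × 0.8660 = 0.1212
ln(S/K) + (r + σ²/2)T = ln(370/364) + (0.069 + 0.14²/2)·0.75 = 0.0163 + 0.0591 = 0.0754
d₁ = 0.0754 / 0.1212 = 0.6223 ⇒ 0.62
√T = √0.75 = 0.8660
φ(d₁) = φ(0.62) = 0.3292
vega = S·φ(d₁)·√T = 370·0.3292·0.8660 = 105.4823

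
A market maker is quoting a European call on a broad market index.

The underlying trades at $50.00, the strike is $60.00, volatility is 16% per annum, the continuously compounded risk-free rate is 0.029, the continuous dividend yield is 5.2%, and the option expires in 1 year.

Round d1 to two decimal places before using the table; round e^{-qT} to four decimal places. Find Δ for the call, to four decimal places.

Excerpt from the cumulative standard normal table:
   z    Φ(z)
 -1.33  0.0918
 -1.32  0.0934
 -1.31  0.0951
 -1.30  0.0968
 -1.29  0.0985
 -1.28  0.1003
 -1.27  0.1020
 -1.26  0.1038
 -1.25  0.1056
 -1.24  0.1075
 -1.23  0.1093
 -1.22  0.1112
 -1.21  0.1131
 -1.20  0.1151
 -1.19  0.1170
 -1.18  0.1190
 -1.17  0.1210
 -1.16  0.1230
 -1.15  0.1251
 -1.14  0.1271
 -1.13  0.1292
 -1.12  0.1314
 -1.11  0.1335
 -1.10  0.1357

0.1093

T = 1;  σ√T = 0.1600
d₁ = [ln(50/60) + (0.029 − 0.052 + ½·0.16²)·1] / (σ√T) = (-0.1823 − 0.0102) / 0.1600 = -1.2033 ≈ -1.20
N(d₁) = N(-1.20) = 0.1151
Δ_call = e^(−qT)·N(d₁) = 0.9493·0.1151 = 0.1093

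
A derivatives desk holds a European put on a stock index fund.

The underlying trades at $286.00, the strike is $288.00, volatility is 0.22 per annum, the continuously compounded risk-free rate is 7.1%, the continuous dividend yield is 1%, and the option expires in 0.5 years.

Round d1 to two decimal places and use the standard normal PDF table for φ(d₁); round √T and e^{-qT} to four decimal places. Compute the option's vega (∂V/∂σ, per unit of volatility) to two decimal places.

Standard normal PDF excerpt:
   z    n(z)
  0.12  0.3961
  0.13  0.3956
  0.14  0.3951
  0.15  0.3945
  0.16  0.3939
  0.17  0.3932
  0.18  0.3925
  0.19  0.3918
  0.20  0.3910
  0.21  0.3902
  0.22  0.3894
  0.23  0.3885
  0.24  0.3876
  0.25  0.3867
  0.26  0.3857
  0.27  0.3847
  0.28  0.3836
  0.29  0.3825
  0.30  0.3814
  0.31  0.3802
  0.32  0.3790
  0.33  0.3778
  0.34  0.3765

σ√T = 0.22·√0.5 = 0.1556
d₁ = [ln(286/288) + (0.071 − 0.01 + 0.22²/2)·0.5] / 0.1556 = [-0.0070 + 0.0426] / 0.1556 = 0.2290 ≈ 0.23
√T = √0.5 = 0.7071
φ(d₁) = φ(0.23) = 0.3885
exp(−qT) = exp(−0.01·0.5) = 0.9950
vega = S·exp(−qT)·φ(d₁)·√T = 286·0.9950·0.3885·0.7071 = 78.1738
(Vega is the same for a European call and put with the same parameters.)

78.17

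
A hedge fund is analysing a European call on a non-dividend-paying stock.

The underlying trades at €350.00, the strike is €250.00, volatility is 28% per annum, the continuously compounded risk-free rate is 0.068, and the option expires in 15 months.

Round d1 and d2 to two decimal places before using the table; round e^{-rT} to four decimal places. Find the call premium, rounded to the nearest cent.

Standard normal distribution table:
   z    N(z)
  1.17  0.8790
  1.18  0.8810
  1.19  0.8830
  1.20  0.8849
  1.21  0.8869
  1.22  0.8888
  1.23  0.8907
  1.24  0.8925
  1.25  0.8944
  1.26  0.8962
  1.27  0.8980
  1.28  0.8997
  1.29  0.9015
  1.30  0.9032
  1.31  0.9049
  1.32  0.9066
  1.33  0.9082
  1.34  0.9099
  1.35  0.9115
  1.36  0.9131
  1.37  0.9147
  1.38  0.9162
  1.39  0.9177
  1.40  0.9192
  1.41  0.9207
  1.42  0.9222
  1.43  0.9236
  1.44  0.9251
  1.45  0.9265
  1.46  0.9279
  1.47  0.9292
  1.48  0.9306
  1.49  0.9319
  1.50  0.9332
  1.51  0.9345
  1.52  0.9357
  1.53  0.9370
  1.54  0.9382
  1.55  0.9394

€123.86

σ√T = 0.28·√1.25 = 0.3130
d₁ = [ln(350/250) + (0.068 + ½·0.28²)·1.25] / (σ√T) = (0.3365 + 0.1340) / 0.3130 = 1.5029 → 1.50
d₂ = 1.5029 − 0.3130 = 1.1898 → 1.19
exp(−rT) = exp(−0.068·1.25) = 0.9185
N(d₁) = N(1.50) = 0.9332;  N(d₂) = N(1.19) = 0.8830
C = 350·0.9332 − 250·0.9185·0.8830 = 326.6200 − 202.7589 = 123.8611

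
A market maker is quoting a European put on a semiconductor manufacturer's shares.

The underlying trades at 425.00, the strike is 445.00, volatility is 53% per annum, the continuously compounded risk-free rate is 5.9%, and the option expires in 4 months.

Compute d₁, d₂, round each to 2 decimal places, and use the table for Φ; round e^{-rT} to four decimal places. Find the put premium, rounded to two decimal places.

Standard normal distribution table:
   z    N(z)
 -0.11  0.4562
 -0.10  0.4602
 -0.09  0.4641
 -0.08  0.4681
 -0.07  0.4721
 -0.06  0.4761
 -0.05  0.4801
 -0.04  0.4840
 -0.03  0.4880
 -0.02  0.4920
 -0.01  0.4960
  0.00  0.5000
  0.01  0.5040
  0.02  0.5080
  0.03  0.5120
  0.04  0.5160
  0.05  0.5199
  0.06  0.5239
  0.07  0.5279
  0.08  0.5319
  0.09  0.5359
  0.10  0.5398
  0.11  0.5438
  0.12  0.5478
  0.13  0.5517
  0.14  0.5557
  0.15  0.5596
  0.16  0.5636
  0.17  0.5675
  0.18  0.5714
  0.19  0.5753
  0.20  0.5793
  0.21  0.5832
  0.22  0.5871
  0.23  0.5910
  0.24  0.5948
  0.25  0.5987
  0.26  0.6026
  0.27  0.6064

58.88

σ√T = 0.53 × 0.5774 = 0.3060
d₁ = [ln(425/445) + (0.059 + 0.53²/2)·0.3333] / 0.3060 = [-0.0460 + 0.0665] / 0.3060 = 0.0670 ≈ 0.07
d₂ = d₁ − σ√T = 0.0670 − 0.3060 = -0.2390 ≈ -0.24
exp(−rT) = exp(−0.059·0.3333) = 0.9805
P = 445·0.9805·N(0.24) − 425·N(-0.07) = 445·0.9805·0.5948 − 425·0.4721 = 259.5246 − 200.6425 = 58.8821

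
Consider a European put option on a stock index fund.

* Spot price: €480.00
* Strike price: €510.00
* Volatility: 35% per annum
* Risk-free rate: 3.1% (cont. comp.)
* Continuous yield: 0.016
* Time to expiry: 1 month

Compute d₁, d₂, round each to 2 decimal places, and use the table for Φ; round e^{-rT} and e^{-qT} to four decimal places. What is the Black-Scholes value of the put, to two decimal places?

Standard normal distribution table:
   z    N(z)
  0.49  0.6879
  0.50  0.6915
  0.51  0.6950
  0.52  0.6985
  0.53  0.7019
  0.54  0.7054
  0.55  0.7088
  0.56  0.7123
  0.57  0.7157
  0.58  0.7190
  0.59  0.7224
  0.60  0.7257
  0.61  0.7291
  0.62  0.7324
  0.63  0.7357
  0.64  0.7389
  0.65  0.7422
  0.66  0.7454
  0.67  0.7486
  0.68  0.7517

σ√T = 0.35·√0.08333 = 0.1010
ln(S/K) + (r − q + σ²/2)T = ln(480/510) + (0.031 − 0.016 + 0.35²/2)·0.08333 = -0.0606 + 0.0064 = -0.0543
d₁ = -0.0543 / 0.1010 = -0.5371 which rounds to -0.54
d₂ = d₁ − σ√T = -0.5371 − 0.1010 = -0.6382 which rounds to -0.64
e^(−qT) = e^(−0.016·0.08333) = 0.9987;  e^(−rT) = e^(−0.031·0.08333) = 0.9974
N(−d₂) = N(0.64) = 0.7389;  N(−d₁) = N(0.54) = 0.7054
P = 510·0.9974·0.7389 − 480·0.9987·0.7054 = 375.8592 − 338.1518 = 37.7074

€37.71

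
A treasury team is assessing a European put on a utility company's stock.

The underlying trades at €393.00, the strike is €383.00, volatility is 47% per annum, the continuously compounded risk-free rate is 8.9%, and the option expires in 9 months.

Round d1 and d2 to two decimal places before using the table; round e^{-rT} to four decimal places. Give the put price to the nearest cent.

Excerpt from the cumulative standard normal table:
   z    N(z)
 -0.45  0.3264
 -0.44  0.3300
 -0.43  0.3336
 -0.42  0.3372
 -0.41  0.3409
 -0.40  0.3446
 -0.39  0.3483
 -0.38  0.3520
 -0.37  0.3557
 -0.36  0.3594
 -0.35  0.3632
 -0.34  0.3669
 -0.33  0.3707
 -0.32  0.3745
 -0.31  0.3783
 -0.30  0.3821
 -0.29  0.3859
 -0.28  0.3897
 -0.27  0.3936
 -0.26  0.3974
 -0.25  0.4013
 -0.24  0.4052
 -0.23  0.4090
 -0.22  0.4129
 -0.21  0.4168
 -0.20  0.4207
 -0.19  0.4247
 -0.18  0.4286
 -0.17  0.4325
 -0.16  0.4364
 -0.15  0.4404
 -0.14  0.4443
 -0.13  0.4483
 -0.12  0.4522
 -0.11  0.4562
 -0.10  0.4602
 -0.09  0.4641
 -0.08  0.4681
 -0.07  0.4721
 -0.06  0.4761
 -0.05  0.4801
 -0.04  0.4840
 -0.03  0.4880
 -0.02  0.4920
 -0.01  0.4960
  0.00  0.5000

σ√T = 0.47·√0.75 = 0.4070
d₁ = [ln(393/383) + (0.089 + 0.47²/2)·0.75] / 0.4070 = [0.0258 + 0.1496] / 0.4070 = 0.4308 which rounds to 0.43
d₂ = d₁ − σ√T = 0.4308 − 0.4070 = 0.0238 which rounds to 0.02
e^(−rT) = e^(−0.089·0.75) = 0.9354
N(−d₂) = N(-0.02) = 0.4920;  N(−d₁) = N(-0.43) = 0.3336
P = 383·0.9354·0.4920 − 393·0.3336 = 176.2630 − 131.1048 = 45.1582

€45.16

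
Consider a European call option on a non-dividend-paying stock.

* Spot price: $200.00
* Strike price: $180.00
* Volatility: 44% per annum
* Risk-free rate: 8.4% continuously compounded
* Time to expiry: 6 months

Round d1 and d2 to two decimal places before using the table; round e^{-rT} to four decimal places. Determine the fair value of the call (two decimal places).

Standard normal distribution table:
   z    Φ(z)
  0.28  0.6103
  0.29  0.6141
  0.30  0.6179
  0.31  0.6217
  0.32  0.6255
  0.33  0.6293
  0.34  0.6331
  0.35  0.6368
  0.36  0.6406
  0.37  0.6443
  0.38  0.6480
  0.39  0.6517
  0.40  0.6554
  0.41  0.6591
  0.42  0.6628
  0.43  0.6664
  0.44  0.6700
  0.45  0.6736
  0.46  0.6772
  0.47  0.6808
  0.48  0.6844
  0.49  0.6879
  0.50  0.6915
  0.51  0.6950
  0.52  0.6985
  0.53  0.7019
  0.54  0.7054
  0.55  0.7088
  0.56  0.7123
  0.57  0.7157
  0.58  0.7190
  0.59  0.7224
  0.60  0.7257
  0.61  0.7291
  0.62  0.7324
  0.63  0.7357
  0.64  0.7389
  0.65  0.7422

T = 0.5;  σ√T = 0.3111
d₁ = [ln(200/180) + (0.084 + ½·0.44²)·0.5] / (σ√T) = (0.1054 + 0.0904) / 0.3111 = 0.6292 → 0.63
d₂ = 0.6292 − 0.3111 = 0.3181 → 0.32
exp(−rT) = exp(−0.084·0.5) = 0.9589
N(d₁) = N(0.63) = 0.7357;  N(d₂) = N(0.32) = 0.6255
C = 200·0.7357 − 180·0.9589·0.6255 = 147.1400 − 107.9626 = 39.1774

$39.18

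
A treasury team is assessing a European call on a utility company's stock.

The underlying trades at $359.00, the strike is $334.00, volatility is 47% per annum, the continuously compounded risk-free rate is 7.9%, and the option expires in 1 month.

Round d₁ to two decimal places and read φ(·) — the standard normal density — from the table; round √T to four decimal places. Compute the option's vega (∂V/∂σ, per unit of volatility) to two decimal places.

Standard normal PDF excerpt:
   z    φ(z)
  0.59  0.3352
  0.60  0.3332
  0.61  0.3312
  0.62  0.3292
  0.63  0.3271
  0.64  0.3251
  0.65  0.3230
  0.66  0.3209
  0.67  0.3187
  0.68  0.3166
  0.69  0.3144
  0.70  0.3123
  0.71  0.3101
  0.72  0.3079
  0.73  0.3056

33.48

T = 0.08333;  σ√T = 0.1357
d₁ = [ln(359/334) + (0.079 + 0.47²/2)·0.08333] / 0.1357 = [0.0722 + 0.0158] / 0.1357 = 0.6484 which rounds to 0.65
√T = √0.08333 = 0.2887
φ(d₁) = φ(0.65) = 0.3230
vega = S·φ(d₁)·√T = 359·0.3230·0.2887 = 33.4768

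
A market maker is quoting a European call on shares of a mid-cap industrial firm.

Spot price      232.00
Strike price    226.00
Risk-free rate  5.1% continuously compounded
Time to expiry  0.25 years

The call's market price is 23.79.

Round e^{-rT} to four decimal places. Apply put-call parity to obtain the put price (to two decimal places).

exp(−rT) = exp(−0.051·0.25) = 0.9873
Put-call parity: C − P = S − K·e^(−rT) = 232 − 226·0.9873 = 232 − 223.1298 = 8.8702
P = C − (C − P) = 23.79 − (8.8702) = 14.9198

14.92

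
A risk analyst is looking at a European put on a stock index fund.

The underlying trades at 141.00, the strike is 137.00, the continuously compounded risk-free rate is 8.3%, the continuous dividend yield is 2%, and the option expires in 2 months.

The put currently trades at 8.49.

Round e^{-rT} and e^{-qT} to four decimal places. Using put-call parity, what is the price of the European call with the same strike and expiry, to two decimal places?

exp(−qT) = exp(−0.02·0.1667) = 0.9967;  exp(−rT) = exp(−0.083·0.1667) = 0.9863
Put-call parity: C − P = S·e^(−qT) − K·e^(−rT) = 141·0.9967 − 137·0.9863 = 140.5347 − 135.1231 = 5.4116
C = P + (C − P) = 8.49 + (5.4116) = 13.9016

13.90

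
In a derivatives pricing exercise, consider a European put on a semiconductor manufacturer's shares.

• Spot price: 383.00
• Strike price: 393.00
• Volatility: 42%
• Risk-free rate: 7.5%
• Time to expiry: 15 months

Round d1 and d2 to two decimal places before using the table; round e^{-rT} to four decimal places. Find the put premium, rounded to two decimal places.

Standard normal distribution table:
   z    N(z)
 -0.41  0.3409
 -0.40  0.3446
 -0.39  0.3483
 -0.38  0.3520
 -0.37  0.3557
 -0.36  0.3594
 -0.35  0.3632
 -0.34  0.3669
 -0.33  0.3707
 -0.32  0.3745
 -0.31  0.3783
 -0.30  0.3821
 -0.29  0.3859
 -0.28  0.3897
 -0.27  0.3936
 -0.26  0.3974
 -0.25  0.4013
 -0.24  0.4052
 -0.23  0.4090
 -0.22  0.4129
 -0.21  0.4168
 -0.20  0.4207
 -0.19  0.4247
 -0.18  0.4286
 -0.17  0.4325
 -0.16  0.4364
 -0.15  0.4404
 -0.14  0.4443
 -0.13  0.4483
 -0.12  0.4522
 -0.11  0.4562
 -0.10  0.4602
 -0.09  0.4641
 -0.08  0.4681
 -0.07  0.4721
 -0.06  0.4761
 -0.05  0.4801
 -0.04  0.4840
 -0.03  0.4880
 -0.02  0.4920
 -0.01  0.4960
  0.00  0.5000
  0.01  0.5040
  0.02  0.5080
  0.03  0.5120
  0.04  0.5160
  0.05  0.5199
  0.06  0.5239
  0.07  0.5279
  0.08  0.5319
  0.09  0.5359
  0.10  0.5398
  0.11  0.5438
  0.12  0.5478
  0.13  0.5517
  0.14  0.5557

56.94

T = 1.25;  σ√T = 0.4696
d₁ = [ln(383/393) + (0.075 + 0.42²/2)·1.25] / 0.4696 = [-0.0258 + 0.2040] / 0.4696 = 0.3795 → 0.38
d₂ = d₁ − σ√T = 0.3795 − 0.4696 = -0.0900 → -0.09
exp(−rT) = exp(−0.075·1.25) = 0.9105
N(−d₂) = N(0.09) = 0.5359;  N(−d₁) = N(-0.38) = 0.3520
P = 393·0.9105·0.5359 − 383·0.3520 = 191.7592 − 134.8160 = 56.9432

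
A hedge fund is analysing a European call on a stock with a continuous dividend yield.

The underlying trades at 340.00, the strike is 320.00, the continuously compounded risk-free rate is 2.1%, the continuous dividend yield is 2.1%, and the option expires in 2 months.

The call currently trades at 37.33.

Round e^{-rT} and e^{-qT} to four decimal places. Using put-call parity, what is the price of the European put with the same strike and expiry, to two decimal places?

17.40

exp(−qT) = exp(−0.021·0.1667) = 0.9965;  exp(−rT) = exp(−0.021·0.1667) = 0.9965
Put-call parity: C − P = S·e^(−qT) − K·e^(−rT) = 340·0.9965 − 320·0.9965 = 338.8100 − 318.8800 = 19.9300
P = C − (C − P) = 37.33 − (19.9300) = 17.4000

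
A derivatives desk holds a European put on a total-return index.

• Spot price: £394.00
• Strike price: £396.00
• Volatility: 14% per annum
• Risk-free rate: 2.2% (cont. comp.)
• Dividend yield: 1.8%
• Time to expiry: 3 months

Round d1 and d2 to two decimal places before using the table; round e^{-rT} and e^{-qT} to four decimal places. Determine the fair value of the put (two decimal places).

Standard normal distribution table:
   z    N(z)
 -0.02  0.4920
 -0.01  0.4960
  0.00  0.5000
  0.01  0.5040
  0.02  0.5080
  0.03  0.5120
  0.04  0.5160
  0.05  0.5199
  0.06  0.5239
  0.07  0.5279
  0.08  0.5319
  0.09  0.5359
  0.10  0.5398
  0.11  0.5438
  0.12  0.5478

σ√T = 0.14 × 0.5000 = 0.0700
d₁ = [ln(394/396) + (0.022 − 0.018 + ½·0.14²)·0.25] / (σ√T) = (-0.0051 + 0.0035) / 0.0700 = -0.0230 which rounds to -0.02
d₂ = -0.0230 − 0.0700 = -0.0930 which rounds to -0.09
e^(−qT) = e^(−0.018·0.25) = 0.9955;  e^(−rT) = e^(−0.022·0.25) = 0.9945
P = 396·0.9945·N(0.09) − 394·0.9955·N(0.02) = 396·0.9945·0.5359 − 394·0.9955·0.5080 = 211.0492 − 199.2513 = 11.7979

£11.80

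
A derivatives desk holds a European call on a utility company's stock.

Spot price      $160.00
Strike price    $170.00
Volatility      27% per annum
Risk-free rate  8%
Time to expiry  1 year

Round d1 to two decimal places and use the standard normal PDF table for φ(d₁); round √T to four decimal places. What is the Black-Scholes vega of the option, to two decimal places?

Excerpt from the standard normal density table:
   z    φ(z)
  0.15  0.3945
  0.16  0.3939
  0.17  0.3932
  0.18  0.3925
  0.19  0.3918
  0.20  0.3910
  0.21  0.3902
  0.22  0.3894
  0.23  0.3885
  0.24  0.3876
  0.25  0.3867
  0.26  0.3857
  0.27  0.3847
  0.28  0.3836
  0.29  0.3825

σ√T = 0.27 × 1.0000 = 0.2700
d₁ = [ln(160/170) + (0.08 + 0.27²/2)·1] / 0.2700 = [-0.0606 + 0.1164] / 0.2700 = 0.2068 ⇒ 0.21
√T = √1 = 1.0000
φ(d₁) = φ(0.21) = 0.3902
vega = S·φ(d₁)·√T = 160·0.3902·1.0000 = 62.4320

62.43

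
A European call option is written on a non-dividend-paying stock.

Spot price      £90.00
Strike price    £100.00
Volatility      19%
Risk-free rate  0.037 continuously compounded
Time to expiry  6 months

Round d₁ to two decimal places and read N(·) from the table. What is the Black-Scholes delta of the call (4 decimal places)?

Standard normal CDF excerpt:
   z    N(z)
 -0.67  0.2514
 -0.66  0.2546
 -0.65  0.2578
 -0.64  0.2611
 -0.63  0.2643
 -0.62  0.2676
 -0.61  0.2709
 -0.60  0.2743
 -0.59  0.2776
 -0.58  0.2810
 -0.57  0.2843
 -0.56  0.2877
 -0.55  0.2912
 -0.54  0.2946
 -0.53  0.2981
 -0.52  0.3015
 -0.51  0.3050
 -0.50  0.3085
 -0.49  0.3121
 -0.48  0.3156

σ√T = 0.19 × 0.7071 = 0.1344
d₁ = [ln(90/100) + (0.037 + 0.19²/2)·0.5] / 0.1344 = [-0.1054 + 0.0275] / 0.1344 = -0.5793 ⇒ -0.58
N(d₁) = N(-0.58) = 0.2810
Δ_call = N(d₁) = 0.2810

0.2810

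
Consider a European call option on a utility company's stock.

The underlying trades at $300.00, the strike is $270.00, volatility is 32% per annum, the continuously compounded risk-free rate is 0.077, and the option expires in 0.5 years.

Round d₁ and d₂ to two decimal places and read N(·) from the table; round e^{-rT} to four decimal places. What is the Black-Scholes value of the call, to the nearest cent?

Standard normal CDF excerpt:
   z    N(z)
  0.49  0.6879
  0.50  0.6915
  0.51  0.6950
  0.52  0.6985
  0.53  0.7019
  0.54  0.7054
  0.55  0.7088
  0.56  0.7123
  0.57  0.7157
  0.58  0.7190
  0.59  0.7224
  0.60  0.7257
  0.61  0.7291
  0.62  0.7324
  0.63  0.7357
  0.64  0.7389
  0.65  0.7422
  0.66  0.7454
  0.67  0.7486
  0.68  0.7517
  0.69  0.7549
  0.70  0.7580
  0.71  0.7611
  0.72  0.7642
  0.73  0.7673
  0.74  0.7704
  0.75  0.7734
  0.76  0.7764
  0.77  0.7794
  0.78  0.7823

$50.55

σ√T = 0.32·√0.5 = 0.2263
d₁ = [ln(300/270) + (0.077 + 0.32²/2)·0.5] / 0.2263 = [0.1054 + 0.0641] / 0.2263 = 0.7489 which rounds to 0.75
d₂ = d₁ − σ√T = 0.7489 − 0.2263 = 0.5226 which rounds to 0.52
exp(−rT) = exp(−0.077·0.5) = 0.9622
C = 300·N(0.75) − 270·0.9622·N(0.52) = 300·0.7734 − 270·0.9622·0.6985 = 232.0200 − 181.4661 = 50.5539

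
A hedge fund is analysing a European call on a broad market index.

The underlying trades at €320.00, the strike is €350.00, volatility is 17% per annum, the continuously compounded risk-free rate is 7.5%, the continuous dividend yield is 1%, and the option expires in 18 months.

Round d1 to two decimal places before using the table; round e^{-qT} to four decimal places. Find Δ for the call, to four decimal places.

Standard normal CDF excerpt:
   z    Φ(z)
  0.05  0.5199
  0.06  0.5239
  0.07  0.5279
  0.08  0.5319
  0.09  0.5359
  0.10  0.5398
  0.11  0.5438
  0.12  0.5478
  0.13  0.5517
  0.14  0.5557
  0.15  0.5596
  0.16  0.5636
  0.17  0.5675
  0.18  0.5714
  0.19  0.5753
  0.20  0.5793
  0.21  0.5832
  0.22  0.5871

σ√T = 0.17·√1.5 = 0.2082
d₁ = [ln(320/350) + (0.075 − 0.01 + 0.17²/2)·1.5] / 0.2082 = [-0.0896 + 0.1192] / 0.2082 = 0.1420 → 0.14
N(d₁) = N(0.14) = 0.5557
Δ_call = exp(−qT)·N(d₁) = 0.9851·0.5557 = 0.5474

0.5474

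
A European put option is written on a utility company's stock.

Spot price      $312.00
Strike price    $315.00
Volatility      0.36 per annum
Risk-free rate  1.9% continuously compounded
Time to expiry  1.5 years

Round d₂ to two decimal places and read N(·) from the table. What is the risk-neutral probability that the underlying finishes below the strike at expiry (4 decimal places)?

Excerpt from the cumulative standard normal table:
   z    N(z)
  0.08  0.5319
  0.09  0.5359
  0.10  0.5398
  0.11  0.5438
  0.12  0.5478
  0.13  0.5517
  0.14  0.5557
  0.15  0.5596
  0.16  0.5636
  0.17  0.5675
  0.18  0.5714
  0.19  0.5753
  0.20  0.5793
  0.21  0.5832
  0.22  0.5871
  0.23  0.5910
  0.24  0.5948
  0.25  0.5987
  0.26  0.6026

T = 1.5;  σ√T = 0.4409
d₁ = [ln(312/315) + (0.019 + ½·0.36²)·1.5] / (σ√T) = (-0.0096 + 0.1257) / 0.4409 = 0.2634 ⇒ 0.26
d₂ = 0.2634 − 0.4409 = -0.1775 ⇒ -0.18
Pr(exercise) under Q = N(−d₂) = N(0.18) = 0.5714

0.5714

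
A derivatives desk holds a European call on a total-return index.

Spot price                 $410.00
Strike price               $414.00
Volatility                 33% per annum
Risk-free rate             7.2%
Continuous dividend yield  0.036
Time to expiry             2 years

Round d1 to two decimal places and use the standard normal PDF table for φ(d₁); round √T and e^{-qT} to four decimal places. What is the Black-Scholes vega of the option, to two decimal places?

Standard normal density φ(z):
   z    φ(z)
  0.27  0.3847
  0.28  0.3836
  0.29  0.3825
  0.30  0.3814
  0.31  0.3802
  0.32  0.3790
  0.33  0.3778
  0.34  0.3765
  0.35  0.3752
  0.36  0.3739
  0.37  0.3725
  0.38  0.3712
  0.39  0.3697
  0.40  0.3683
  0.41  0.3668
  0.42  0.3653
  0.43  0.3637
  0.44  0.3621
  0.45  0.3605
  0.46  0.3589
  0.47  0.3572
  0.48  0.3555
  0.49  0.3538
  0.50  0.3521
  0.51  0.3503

200.97

T = 2;  σ√T = 0.4667
d₁ = [ln(410/414) + (0.072 − 0.036 + 0.33²/2)·2] / 0.4667 = [-0.0097 + 0.1809] / 0.4667 = 0.3668 ⇒ 0.37
√T = √2 = 1.4142
φ(d₁) = φ(0.37) = 0.3725
e^(−qT) = e^(−0.036·2) = 0.9305
vega = S·e^(−qT)·φ(d₁)·√T = 410·0.9305·0.3725·1.4142 = 200.9728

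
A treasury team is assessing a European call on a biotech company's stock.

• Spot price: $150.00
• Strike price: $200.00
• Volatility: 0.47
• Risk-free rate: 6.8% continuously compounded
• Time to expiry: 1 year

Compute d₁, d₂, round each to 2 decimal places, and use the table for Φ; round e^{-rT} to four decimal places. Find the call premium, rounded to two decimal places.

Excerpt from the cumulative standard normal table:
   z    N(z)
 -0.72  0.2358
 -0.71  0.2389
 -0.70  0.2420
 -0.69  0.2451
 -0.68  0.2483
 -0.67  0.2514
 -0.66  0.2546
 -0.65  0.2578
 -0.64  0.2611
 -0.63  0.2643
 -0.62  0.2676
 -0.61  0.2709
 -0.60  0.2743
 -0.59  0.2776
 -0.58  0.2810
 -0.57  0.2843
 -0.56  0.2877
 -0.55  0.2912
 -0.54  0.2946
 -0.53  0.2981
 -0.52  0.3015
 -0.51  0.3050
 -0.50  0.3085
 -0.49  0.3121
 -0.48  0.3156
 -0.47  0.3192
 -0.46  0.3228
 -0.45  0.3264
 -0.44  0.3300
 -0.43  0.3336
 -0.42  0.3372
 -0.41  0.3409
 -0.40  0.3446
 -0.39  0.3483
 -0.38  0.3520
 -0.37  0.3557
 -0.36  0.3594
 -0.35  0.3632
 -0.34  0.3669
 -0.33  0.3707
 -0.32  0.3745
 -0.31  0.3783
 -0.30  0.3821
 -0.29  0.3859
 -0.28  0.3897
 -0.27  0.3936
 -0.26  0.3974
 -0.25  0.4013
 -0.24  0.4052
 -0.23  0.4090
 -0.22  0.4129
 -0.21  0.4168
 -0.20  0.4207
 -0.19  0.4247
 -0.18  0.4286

$16.13

T = 1;  σ√T = 0.4700
ln(S/K) + (r + σ²/2)T = ln(150/200) + (0.068 + 0.47²/2)·1 = -0.2877 + 0.1784 = -0.1092
d₁ = -0.1092 / 0.4700 = -0.2324 → -0.23
d₂ = d₁ − σ√T = -0.2324 − 0.4700 = -0.7024 → -0.70
exp(−rT) = exp(−0.068·1) = 0.9343
N(d₁) = N(-0.23) = 0.4090;  N(d₂) = N(-0.70) = 0.2420
C = 150·0.4090 − 200·0.9343·0.2420 = 61.3500 − 45.2201 = 16.1299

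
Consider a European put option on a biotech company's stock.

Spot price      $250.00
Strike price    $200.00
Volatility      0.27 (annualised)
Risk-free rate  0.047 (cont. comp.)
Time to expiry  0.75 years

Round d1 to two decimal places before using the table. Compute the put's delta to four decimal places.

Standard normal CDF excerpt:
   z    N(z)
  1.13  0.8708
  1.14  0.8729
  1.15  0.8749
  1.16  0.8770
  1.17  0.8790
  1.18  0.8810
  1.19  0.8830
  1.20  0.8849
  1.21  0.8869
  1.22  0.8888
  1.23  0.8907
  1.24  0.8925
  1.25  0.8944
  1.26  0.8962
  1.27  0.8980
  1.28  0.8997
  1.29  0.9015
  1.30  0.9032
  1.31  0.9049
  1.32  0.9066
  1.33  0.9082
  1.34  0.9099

-0.1112

T = 0.75;  σ√T = 0.2338
ln(S/K) + (r + σ²/2)T = ln(250/200) + (0.047 + 0.27²/2)·0.75 = 0.2231 + 0.0626 = 0.2857
d₁ = 0.2857 / 0.2338 = 1.2220 ⇒ 1.22
N(d₁) = N(1.22) = 0.8888
Δ_put = N(d₁) − 1 = 0.8888 − 1 = -0.1112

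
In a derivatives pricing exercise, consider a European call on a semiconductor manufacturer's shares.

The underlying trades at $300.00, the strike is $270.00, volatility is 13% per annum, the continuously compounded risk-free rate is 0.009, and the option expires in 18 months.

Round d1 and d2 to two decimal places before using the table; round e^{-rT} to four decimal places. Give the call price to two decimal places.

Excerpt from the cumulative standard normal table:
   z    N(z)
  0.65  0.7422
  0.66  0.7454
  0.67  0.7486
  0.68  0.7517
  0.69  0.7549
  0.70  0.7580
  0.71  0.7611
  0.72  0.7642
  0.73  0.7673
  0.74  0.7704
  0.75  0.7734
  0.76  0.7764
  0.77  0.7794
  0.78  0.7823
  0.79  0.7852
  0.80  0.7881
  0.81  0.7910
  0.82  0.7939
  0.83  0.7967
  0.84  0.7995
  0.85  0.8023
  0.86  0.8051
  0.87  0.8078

$39.60

σ√T = 0.13·√1.5 = 0.1592
ln(S/K) + (r + σ²/2)T = ln(300/270) + (0.009 + 0.13²/2)·1.5 = 0.1054 + 0.0262 = 0.1315
d₁ = 0.1315 / 0.1592 = 0.8261 ≈ 0.83
d₂ = d₁ − σ√T = 0.8261 − 0.1592 = 0.6669 ≈ 0.67
exp(−rT) = exp(−0.009·1.5) = 0.9866
C = 300·N(0.83) − 270·0.9866·N(0.67) = 300·0.7967 − 270·0.9866·0.7486 = 239.0100 − 199.4136 = 39.5964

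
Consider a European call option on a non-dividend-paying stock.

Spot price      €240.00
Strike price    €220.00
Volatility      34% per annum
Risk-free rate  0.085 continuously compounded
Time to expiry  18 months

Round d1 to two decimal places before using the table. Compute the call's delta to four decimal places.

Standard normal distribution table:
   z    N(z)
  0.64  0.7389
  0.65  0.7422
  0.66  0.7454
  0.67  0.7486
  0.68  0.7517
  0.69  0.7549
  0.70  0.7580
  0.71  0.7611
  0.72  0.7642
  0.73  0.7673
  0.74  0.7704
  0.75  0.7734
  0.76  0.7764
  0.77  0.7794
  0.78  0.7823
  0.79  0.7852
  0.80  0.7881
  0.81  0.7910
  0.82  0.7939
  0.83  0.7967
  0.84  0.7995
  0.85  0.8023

σ√T = 0.34·√1.5 = 0.4164
ln(S/K) + (r + σ²/2)T = ln(240/220) + (0.085 + 0.34²/2)·1.5 = 0.0870 + 0.2142 = 0.3012
d₁ = 0.3012 / 0.4164 = 0.7233 → 0.72
N(d₁) = N(0.72) = 0.7642
Δ_call = N(d₁) = 0.7642

0.7642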